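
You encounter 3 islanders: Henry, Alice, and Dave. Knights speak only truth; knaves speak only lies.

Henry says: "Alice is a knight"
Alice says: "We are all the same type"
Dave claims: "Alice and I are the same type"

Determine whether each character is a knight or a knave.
Henry is a knight.
Alice is a knight.
Dave is a knight.

Verification:
- Henry (knight) says "Alice is a knight" - this is TRUE because Alice is a knight.
- Alice (knight) says "We are all the same type" - this is TRUE because Henry, Alice, and Dave are knights.
- Dave (knight) says "Alice and I are the same type" - this is TRUE because Dave is a knight and Alice is a knight.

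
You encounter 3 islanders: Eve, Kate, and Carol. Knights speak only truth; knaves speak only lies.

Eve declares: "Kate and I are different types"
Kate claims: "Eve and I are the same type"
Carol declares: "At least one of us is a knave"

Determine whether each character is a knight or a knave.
Eve is a knight.
Kate is a knave.
Carol is a knight.

Verification:
- Eve (knight) says "Kate and I are different types" - this is TRUE because Eve is a knight and Kate is a knave.
- Kate (knave) says "Eve and I are the same type" - this is FALSE (a lie) because Kate is a knave and Eve is a knight.
- Carol (knight) says "At least one of us is a knave" - this is TRUE because Kate is a knave.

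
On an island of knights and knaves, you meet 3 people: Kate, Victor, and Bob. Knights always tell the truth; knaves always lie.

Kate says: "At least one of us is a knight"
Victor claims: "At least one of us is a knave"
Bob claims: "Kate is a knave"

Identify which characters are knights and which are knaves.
Kate is a knight.
Victor is a knight.
Bob is a knave.

Verification:
- Kate (knight) says "At least one of us is a knight" - this is TRUE because Kate and Victor are knights.
- Victor (knight) says "At least one of us is a knave" - this is TRUE because Bob is a knave.
- Bob (knave) says "Kate is a knave" - this is FALSE (a lie) because Kate is a knight.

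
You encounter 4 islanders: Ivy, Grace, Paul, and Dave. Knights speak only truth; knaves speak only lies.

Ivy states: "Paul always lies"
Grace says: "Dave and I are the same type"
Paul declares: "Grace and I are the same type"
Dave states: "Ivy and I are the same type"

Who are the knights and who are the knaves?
Ivy is a knight.
Grace is a knight.
Paul is a knave.
Dave is a knight.

Verification:
- Ivy (knight) says "Paul always lies" - this is TRUE because Paul is a knave.
- Grace (knight) says "Dave and I are the same type" - this is TRUE because Grace is a knight and Dave is a knight.
- Paul (knave) says "Grace and I are the same type" - this is FALSE (a lie) because Paul is a knave and Grace is a knight.
- Dave (knight) says "Ivy and I are the same type" - this is TRUE because Dave is a knight and Ivy is a knight.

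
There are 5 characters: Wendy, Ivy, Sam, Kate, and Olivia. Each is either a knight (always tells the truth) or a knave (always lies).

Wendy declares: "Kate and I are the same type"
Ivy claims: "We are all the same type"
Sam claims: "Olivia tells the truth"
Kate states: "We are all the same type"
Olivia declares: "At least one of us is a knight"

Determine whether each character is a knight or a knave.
Wendy is a knight.
Ivy is a knight.
Sam is a knight.
Kate is a knight.
Olivia is a knight.

Verification:
- Wendy (knight) says "Kate and I are the same type" - this is TRUE because Wendy is a knight and Kate is a knight.
- Ivy (knight) says "We are all the same type" - this is TRUE because Wendy, Ivy, Sam, Kate, and Olivia are knights.
- Sam (knight) says "Olivia tells the truth" - this is TRUE because Olivia is a knight.
- Kate (knight) says "We are all the same type" - this is TRUE because Wendy, Ivy, Sam, Kate, and Olivia are knights.
- Olivia (knight) says "At least one of us is a knight" - this is TRUE because Wendy, Ivy, Sam, Kate, and Olivia are knights.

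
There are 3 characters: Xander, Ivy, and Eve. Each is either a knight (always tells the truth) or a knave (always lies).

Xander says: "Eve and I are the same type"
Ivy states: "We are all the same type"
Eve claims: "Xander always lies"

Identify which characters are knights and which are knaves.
Xander is a knave.
Ivy is a knave.
Eve is a knight.

Verification:
- Xander (knave) says "Eve and I are the same type" - this is FALSE (a lie) because Xander is a knave and Eve is a knight.
- Ivy (knave) says "We are all the same type" - this is FALSE (a lie) because Eve is a knight and Xander and Ivy are knaves.
- Eve (knight) says "Xander always lies" - this is TRUE because Xander is a knave.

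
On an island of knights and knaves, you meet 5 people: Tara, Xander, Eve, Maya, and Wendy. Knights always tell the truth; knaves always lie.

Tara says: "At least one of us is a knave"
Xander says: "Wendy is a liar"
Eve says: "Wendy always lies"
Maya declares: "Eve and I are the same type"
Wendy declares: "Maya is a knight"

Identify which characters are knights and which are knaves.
Tara is a knight.
Xander is a knight.
Eve is a knight.
Maya is a knave.
Wendy is a knave.

Verification:
- Tara (knight) says "At least one of us is a knave" - this is TRUE because Maya and Wendy are knaves.
- Xander (knight) says "Wendy is a liar" - this is TRUE because Wendy is a knave.
- Eve (knight) says "Wendy always lies" - this is TRUE because Wendy is a knave.
- Maya (knave) says "Eve and I are the same type" - this is FALSE (a lie) because Maya is a knave and Eve is a knight.
- Wendy (knave) says "Maya is a knight" - this is FALSE (a lie) because Maya is a knave.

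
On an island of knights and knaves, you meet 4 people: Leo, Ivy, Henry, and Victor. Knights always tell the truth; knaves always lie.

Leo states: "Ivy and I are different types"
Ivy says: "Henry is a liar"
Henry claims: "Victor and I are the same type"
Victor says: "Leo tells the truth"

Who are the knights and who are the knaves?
Leo is a knight.
Ivy is a knave.
Henry is a knight.
Victor is a knight.

Verification:
- Leo (knight) says "Ivy and I are different types" - this is TRUE because Leo is a knight and Ivy is a knave.
- Ivy (knave) says "Henry is a liar" - this is FALSE (a lie) because Henry is a knight.
- Henry (knight) says "Victor and I are the same type" - this is TRUE because Henry is a knight and Victor is a knight.
- Victor (knight) says "Leo tells the truth" - this is TRUE because Leo is a knight.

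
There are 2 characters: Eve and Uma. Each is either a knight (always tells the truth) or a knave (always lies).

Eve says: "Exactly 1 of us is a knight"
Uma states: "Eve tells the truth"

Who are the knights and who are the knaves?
Eve is a knave.
Uma is a knave.

Verification:
- Eve (knave) says "Exactly 1 of us is a knight" - this is FALSE (a lie) because there are 0 knights.
- Uma (knave) says "Eve tells the truth" - this is FALSE (a lie) because Eve is a knave.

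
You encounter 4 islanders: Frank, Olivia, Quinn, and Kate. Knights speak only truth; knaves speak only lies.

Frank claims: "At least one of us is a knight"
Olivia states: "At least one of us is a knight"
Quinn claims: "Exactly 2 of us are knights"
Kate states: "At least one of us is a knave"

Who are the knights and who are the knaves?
Frank is a knight.
Olivia is a knight.
Quinn is a knave.
Kate is a knight.

Verification:
- Frank (knight) says "At least one of us is a knight" - this is TRUE because Frank, Olivia, and Kate are knights.
- Olivia (knight) says "At least one of us is a knight" - this is TRUE because Frank, Olivia, and Kate are knights.
- Quinn (knave) says "Exactly 2 of us are knights" - this is FALSE (a lie) because there are 3 knights.
- Kate (knight) says "At least one of us is a knave" - this is TRUE because Quinn is a knave.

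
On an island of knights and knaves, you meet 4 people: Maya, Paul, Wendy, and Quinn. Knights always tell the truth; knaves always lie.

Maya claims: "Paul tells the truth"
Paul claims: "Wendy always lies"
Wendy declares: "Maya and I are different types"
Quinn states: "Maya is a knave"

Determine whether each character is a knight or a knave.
Maya is a knave.
Paul is a knave.
Wendy is a knight.
Quinn is a knight.

Verification:
- Maya (knave) says "Paul tells the truth" - this is FALSE (a lie) because Paul is a knave.
- Paul (knave) says "Wendy always lies" - this is FALSE (a lie) because Wendy is a knight.
- Wendy (knight) says "Maya and I are different types" - this is TRUE because Wendy is a knight and Maya is a knave.
- Quinn (knight) says "Maya is a knave" - this is TRUE because Maya is a knave.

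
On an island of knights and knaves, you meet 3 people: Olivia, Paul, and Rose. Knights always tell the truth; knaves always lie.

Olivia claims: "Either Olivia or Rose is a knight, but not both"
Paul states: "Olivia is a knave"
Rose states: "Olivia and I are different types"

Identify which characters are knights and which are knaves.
Olivia is a knave.
Paul is a knight.
Rose is a knave.

Verification:
- Olivia (knave) says "Either Olivia or Rose is a knight, but not both" - this is FALSE (a lie) because Olivia is a knave and Rose is a knave.
- Paul (knight) says "Olivia is a knave" - this is TRUE because Olivia is a knave.
- Rose (knave) says "Olivia and I are different types" - this is FALSE (a lie) because Rose is a knave and Olivia is a knave.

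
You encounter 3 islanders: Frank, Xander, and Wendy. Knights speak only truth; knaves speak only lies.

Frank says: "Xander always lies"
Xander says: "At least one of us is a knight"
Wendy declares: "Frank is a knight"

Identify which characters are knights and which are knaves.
Frank is a knave.
Xander is a knight.
Wendy is a knave.

Verification:
- Frank (knave) says "Xander always lies" - this is FALSE (a lie) because Xander is a knight.
- Xander (knight) says "At least one of us is a knight" - this is TRUE because Xander is a knight.
- Wendy (knave) says "Frank is a knight" - this is FALSE (a lie) because Frank is a knave.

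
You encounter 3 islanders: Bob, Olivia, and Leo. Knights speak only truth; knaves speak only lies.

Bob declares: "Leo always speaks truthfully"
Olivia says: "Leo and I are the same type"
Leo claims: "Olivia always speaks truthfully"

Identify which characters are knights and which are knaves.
Bob is a knight.
Olivia is a knight.
Leo is a knight.

Verification:
- Bob (knight) says "Leo always speaks truthfully" - this is TRUE because Leo is a knight.
- Olivia (knight) says "Leo and I are the same type" - this is TRUE because Olivia is a knight and Leo is a knight.
- Leo (knight) says "Olivia always speaks truthfully" - this is TRUE because Olivia is a knight.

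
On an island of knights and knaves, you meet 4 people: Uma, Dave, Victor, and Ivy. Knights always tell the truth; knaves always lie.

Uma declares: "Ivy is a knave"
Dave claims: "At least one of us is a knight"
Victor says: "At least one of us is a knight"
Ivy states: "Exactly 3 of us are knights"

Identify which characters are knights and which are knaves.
Uma is a knave.
Dave is a knight.
Victor is a knight.
Ivy is a knight.

Verification:
- Uma (knave) says "Ivy is a knave" - this is FALSE (a lie) because Ivy is a knight.
- Dave (knight) says "At least one of us is a knight" - this is TRUE because Dave, Victor, and Ivy are knights.
- Victor (knight) says "At least one of us is a knight" - this is TRUE because Dave, Victor, and Ivy are knights.
- Ivy (knight) says "Exactly 3 of us are knights" - this is TRUE because there are 3 knights.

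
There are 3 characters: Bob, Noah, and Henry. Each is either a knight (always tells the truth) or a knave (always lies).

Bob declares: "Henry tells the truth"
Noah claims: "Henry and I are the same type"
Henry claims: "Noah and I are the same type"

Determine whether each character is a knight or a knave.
Bob is a knight.
Noah is a knight.
Henry is a knight.

Verification:
- Bob (knight) says "Henry tells the truth" - this is TRUE because Henry is a knight.
- Noah (knight) says "Henry and I are the same type" - this is TRUE because Noah is a knight and Henry is a knight.
- Henry (knight) says "Noah and I are the same type" - this is TRUE because Henry is a knight and Noah is a knight.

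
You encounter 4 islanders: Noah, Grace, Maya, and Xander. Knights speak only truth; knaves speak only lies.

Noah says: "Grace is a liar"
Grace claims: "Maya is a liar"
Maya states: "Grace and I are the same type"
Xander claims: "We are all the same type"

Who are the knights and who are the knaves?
Noah is a knave.
Grace is a knight.
Maya is a knave.
Xander is a knave.

Verification:
- Noah (knave) says "Grace is a liar" - this is FALSE (a lie) because Grace is a knight.
- Grace (knight) says "Maya is a liar" - this is TRUE because Maya is a knave.
- Maya (knave) says "Grace and I are the same type" - this is FALSE (a lie) because Maya is a knave and Grace is a knight.
- Xander (knave) says "We are all the same type" - this is FALSE (a lie) because Grace is a knight and Noah, Maya, and Xander are knaves.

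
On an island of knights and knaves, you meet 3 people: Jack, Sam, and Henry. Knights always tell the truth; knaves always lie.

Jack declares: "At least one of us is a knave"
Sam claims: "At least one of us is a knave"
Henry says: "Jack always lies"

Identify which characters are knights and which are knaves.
Jack is a knight.
Sam is a knight.
Henry is a knave.

Verification:
- Jack (knight) says "At least one of us is a knave" - this is TRUE because Henry is a knave.
- Sam (knight) says "At least one of us is a knave" - this is TRUE because Henry is a knave.
- Henry (knave) says "Jack always lies" - this is FALSE (a lie) because Jack is a knight.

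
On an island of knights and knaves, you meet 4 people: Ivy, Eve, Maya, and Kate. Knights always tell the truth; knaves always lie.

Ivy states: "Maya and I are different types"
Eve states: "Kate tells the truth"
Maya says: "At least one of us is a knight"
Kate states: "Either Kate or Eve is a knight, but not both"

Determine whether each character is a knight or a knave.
Ivy is a knave.
Eve is a knave.
Maya is a knave.
Kate is a knave.

Verification:
- Ivy (knave) says "Maya and I are different types" - this is FALSE (a lie) because Ivy is a knave and Maya is a knave.
- Eve (knave) says "Kate tells the truth" - this is FALSE (a lie) because Kate is a knave.
- Maya (knave) says "At least one of us is a knight" - this is FALSE (a lie) because no one is a knight.
- Kate (knave) says "Either Kate or Eve is a knight, but not both" - this is FALSE (a lie) because Kate is a knave and Eve is a knave.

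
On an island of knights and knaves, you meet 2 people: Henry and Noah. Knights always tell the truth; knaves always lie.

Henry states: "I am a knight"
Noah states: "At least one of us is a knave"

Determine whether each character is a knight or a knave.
Henry is a knave.
Noah is a knight.

Verification:
- Henry (knave) says "I am a knight" - this is FALSE (a lie) because Henry is a knave.
- Noah (knight) says "At least one of us is a knave" - this is TRUE because Henry is a knave.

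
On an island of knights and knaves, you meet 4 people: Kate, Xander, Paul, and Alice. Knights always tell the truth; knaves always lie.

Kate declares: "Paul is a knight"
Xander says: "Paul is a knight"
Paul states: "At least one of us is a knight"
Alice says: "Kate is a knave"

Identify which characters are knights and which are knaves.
Kate is a knight.
Xander is a knight.
Paul is a knight.
Alice is a knave.

Verification:
- Kate (knight) says "Paul is a knight" - this is TRUE because Paul is a knight.
- Xander (knight) says "Paul is a knight" - this is TRUE because Paul is a knight.
- Paul (knight) says "At least one of us is a knight" - this is TRUE because Kate, Xander, and Paul are knights.
- Alice (knave) says "Kate is a knave" - this is FALSE (a lie) because Kate is a knight.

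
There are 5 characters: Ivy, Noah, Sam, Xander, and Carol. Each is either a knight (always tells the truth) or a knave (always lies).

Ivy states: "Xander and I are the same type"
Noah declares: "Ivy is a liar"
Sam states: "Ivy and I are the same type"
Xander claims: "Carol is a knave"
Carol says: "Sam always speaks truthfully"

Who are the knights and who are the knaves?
Ivy is a knight.
Noah is a knave.
Sam is a knave.
Xander is a knight.
Carol is a knave.

Verification:
- Ivy (knight) says "Xander and I are the same type" - this is TRUE because Ivy is a knight and Xander is a knight.
- Noah (knave) says "Ivy is a liar" - this is FALSE (a lie) because Ivy is a knight.
- Sam (knave) says "Ivy and I are the same type" - this is FALSE (a lie) because Sam is a knave and Ivy is a knight.
- Xander (knight) says "Carol is a knave" - this is TRUE because Carol is a knave.
- Carol (knave) says "Sam always speaks truthfully" - this is FALSE (a lie) because Sam is a knave.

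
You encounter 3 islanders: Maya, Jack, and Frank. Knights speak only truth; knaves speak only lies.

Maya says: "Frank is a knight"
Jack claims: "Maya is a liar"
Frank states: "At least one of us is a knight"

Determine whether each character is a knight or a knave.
Maya is a knight.
Jack is a knave.
Frank is a knight.

Verification:
- Maya (knight) says "Frank is a knight" - this is TRUE because Frank is a knight.
- Jack (knave) says "Maya is a liar" - this is FALSE (a lie) because Maya is a knight.
- Frank (knight) says "At least one of us is a knight" - this is TRUE because Maya and Frank are knights.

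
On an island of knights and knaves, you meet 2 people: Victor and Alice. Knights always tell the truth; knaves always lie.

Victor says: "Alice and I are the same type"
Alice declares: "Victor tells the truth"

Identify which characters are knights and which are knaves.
Victor is a knight.
Alice is a knight.

Verification:
- Victor (knight) says "Alice and I are the same type" - this is TRUE because Victor is a knight and Alice is a knight.
- Alice (knight) says "Victor tells the truth" - this is TRUE because Victor is a knight.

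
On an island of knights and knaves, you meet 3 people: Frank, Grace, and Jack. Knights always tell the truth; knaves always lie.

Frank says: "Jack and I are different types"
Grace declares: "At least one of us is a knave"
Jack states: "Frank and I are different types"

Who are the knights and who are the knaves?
Frank is a knave.
Grace is a knight.
Jack is a knave.

Verification:
- Frank (knave) says "Jack and I are different types" - this is FALSE (a lie) because Frank is a knave and Jack is a knave.
- Grace (knight) says "At least one of us is a knave" - this is TRUE because Frank and Jack are knaves.
- Jack (knave) says "Frank and I are different types" - this is FALSE (a lie) because Jack is a knave and Frank is a knave.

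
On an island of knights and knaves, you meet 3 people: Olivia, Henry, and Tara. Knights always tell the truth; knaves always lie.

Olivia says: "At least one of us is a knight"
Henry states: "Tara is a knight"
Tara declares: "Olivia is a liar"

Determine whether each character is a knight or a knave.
Olivia is a knight.
Henry is a knave.
Tara is a knave.

Verification:
- Olivia (knight) says "At least one of us is a knight" - this is TRUE because Olivia is a knight.
- Henry (knave) says "Tara is a knight" - this is FALSE (a lie) because Tara is a knave.
- Tara (knave) says "Olivia is a liar" - this is FALSE (a lie) because Olivia is a knight.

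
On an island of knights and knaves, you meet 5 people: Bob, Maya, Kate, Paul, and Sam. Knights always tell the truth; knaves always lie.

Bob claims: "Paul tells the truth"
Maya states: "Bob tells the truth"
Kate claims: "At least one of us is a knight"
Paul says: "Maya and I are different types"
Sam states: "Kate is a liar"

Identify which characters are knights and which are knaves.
Bob is a knave.
Maya is a knave.
Kate is a knight.
Paul is a knave.
Sam is a knave.

Verification:
- Bob (knave) says "Paul tells the truth" - this is FALSE (a lie) because Paul is a knave.
- Maya (knave) says "Bob tells the truth" - this is FALSE (a lie) because Bob is a knave.
- Kate (knight) says "At least one of us is a knight" - this is TRUE because Kate is a knight.
- Paul (knave) says "Maya and I are different types" - this is FALSE (a lie) because Paul is a knave and Maya is a knave.
- Sam (knave) says "Kate is a liar" - this is FALSE (a lie) because Kate is a knight.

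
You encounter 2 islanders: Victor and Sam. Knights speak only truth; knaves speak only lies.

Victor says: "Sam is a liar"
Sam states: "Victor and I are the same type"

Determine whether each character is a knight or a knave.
Victor is a knight.
Sam is a knave.

Verification:
- Victor (knight) says "Sam is a liar" - this is TRUE because Sam is a knave.
- Sam (knave) says "Victor and I are the same type" - this is FALSE (a lie) because Sam is a knave and Victor is a knight.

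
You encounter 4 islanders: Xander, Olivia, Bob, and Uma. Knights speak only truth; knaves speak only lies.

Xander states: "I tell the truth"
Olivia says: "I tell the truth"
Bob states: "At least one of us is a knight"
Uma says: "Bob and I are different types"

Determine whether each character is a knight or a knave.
Xander is a knave.
Olivia is a knave.
Bob is a knave.
Uma is a knave.

Verification:
- Xander (knave) says "I tell the truth" - this is FALSE (a lie) because Xander is a knave.
- Olivia (knave) says "I tell the truth" - this is FALSE (a lie) because Olivia is a knave.
- Bob (knave) says "At least one of us is a knight" - this is FALSE (a lie) because no one is a knight.
- Uma (knave) says "Bob and I are different types" - this is FALSE (a lie) because Uma is a knave and Bob is a knave.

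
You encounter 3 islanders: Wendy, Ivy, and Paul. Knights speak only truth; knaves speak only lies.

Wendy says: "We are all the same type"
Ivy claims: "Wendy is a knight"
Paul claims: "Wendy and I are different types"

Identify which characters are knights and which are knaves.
Wendy is a knave.
Ivy is a knave.
Paul is a knight.

Verification:
- Wendy (knave) says "We are all the same type" - this is FALSE (a lie) because Paul is a knight and Wendy and Ivy are knaves.
- Ivy (knave) says "Wendy is a knight" - this is FALSE (a lie) because Wendy is a knave.
- Paul (knight) says "Wendy and I are different types" - this is TRUE because Paul is a knight and Wendy is a knave.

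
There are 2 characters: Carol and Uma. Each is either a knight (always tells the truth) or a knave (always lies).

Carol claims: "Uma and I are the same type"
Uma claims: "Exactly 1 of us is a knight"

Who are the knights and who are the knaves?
Carol is a knave.
Uma is a knight.

Verification:
- Carol (knave) says "Uma and I are the same type" - this is FALSE (a lie) because Carol is a knave and Uma is a knight.
- Uma (knight) says "Exactly 1 of us is a knight" - this is TRUE because there are 1 knights.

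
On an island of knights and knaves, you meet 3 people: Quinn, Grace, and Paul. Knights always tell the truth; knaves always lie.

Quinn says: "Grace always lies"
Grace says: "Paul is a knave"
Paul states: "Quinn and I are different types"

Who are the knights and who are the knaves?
Quinn is a knave.
Grace is a knight.
Paul is a knave.

Verification:
- Quinn (knave) says "Grace always lies" - this is FALSE (a lie) because Grace is a knight.
- Grace (knight) says "Paul is a knave" - this is TRUE because Paul is a knave.
- Paul (knave) says "Quinn and I are different types" - this is FALSE (a lie) because Paul is a knave and Quinn is a knave.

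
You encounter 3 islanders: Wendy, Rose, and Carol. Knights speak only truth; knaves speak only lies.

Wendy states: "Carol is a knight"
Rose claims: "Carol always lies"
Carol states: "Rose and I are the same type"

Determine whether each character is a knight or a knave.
Wendy is a knave.
Rose is a knight.
Carol is a knave.

Verification:
- Wendy (knave) says "Carol is a knight" - this is FALSE (a lie) because Carol is a knave.
- Rose (knight) says "Carol always lies" - this is TRUE because Carol is a knave.
- Carol (knave) says "Rose and I are the same type" - this is FALSE (a lie) because Carol is a knave and Rose is a knight.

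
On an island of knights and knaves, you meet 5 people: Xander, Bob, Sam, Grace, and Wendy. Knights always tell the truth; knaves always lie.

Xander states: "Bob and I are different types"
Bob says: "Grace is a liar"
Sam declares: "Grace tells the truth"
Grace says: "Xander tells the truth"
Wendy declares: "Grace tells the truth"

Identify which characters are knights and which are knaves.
Xander is a knight.
Bob is a knave.
Sam is a knight.
Grace is a knight.
Wendy is a knight.

Verification:
- Xander (knight) says "Bob and I are different types" - this is TRUE because Xander is a knight and Bob is a knave.
- Bob (knave) says "Grace is a liar" - this is FALSE (a lie) because Grace is a knight.
- Sam (knight) says "Grace tells the truth" - this is TRUE because Grace is a knight.
- Grace (knight) says "Xander tells the truth" - this is TRUE because Xander is a knight.
- Wendy (knight) says "Grace tells the truth" - this is TRUE because Grace is a knight.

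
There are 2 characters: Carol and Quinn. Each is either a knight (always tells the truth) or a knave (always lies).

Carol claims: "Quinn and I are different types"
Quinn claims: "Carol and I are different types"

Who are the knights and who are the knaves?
Carol is a knave.
Quinn is a knave.

Verification:
- Carol (knave) says "Quinn and I are different types" - this is FALSE (a lie) because Carol is a knave and Quinn is a knave.
- Quinn (knave) says "Carol and I are different types" - this is FALSE (a lie) because Quinn is a knave and Carol is a knave.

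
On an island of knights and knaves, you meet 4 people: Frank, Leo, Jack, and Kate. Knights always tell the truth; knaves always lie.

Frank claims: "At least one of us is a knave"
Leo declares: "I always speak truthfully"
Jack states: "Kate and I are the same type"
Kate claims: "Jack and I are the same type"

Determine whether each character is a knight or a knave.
Frank is a knight.
Leo is a knave.
Jack is a knight.
Kate is a knight.

Verification:
- Frank (knight) says "At least one of us is a knave" - this is TRUE because Leo is a knave.
- Leo (knave) says "I always speak truthfully" - this is FALSE (a lie) because Leo is a knave.
- Jack (knight) says "Kate and I are the same type" - this is TRUE because Jack is a knight and Kate is a knight.
- Kate (knight) says "Jack and I are the same type" - this is TRUE because Kate is a knight and Jack is a knight.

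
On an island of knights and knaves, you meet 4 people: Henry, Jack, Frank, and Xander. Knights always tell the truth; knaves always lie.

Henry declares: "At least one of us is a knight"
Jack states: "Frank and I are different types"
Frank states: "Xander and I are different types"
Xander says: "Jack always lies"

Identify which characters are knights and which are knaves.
Henry is a knight.
Jack is a knight.
Frank is a knave.
Xander is a knave.

Verification:
- Henry (knight) says "At least one of us is a knight" - this is TRUE because Henry and Jack are knights.
- Jack (knight) says "Frank and I are different types" - this is TRUE because Jack is a knight and Frank is a knave.
- Frank (knave) says "Xander and I are different types" - this is FALSE (a lie) because Frank is a knave and Xander is a knave.
- Xander (knave) says "Jack always lies" - this is FALSE (a lie) because Jack is a knight.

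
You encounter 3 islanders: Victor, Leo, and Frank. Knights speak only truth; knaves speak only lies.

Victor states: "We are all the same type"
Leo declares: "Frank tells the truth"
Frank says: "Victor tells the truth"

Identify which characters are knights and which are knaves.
Victor is a knight.
Leo is a knight.
Frank is a knight.

Verification:
- Victor (knight) says "We are all the same type" - this is TRUE because Victor, Leo, and Frank are knights.
- Leo (knight) says "Frank tells the truth" - this is TRUE because Frank is a knight.
- Frank (knight) says "Victor tells the truth" - this is TRUE because Victor is a knight.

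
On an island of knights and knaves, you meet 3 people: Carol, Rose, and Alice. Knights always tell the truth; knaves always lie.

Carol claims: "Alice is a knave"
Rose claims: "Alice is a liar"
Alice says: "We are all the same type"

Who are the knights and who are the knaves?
Carol is a knight.
Rose is a knight.
Alice is a knave.

Verification:
- Carol (knight) says "Alice is a knave" - this is TRUE because Alice is a knave.
- Rose (knight) says "Alice is a liar" - this is TRUE because Alice is a knave.
- Alice (knave) says "We are all the same type" - this is FALSE (a lie) because Carol and Rose are knights and Alice is a knave.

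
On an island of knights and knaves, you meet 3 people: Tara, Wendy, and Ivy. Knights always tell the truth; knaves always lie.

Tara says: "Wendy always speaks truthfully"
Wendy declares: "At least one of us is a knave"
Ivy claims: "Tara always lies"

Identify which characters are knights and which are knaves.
Tara is a knight.
Wendy is a knight.
Ivy is a knave.

Verification:
- Tara (knight) says "Wendy always speaks truthfully" - this is TRUE because Wendy is a knight.
- Wendy (knight) says "At least one of us is a knave" - this is TRUE because Ivy is a knave.
- Ivy (knave) says "Tara always lies" - this is FALSE (a lie) because Tara is a knight.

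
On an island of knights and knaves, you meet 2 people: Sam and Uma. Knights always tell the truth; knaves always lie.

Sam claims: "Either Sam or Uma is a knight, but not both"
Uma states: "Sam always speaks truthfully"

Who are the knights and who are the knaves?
Sam is a knave.
Uma is a knave.

Verification:
- Sam (knave) says "Either Sam or Uma is a knight, but not both" - this is FALSE (a lie) because Sam is a knave and Uma is a knave.
- Uma (knave) says "Sam always speaks truthfully" - this is FALSE (a lie) because Sam is a knave.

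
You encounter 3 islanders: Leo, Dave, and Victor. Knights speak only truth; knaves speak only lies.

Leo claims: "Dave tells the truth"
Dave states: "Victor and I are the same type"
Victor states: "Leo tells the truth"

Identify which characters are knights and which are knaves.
Leo is a knight.
Dave is a knight.
Victor is a knight.

Verification:
- Leo (knight) says "Dave tells the truth" - this is TRUE because Dave is a knight.
- Dave (knight) says "Victor and I are the same type" - this is TRUE because Dave is a knight and Victor is a knight.
- Victor (knight) says "Leo tells the truth" - this is TRUE because Leo is a knight.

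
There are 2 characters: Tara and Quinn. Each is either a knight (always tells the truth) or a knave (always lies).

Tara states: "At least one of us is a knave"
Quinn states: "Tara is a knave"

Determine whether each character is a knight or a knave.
Tara is a knight.
Quinn is a knave.

Verification:
- Tara (knight) says "At least one of us is a knave" - this is TRUE because Quinn is a knave.
- Quinn (knave) says "Tara is a knave" - this is FALSE (a lie) because Tara is a knight.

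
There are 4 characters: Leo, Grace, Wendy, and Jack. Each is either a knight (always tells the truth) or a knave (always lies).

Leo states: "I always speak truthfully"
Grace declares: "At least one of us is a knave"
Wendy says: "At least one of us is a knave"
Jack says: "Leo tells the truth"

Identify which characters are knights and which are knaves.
Leo is a knave.
Grace is a knight.
Wendy is a knight.
Jack is a knave.

Verification:
- Leo (knave) says "I always speak truthfully" - this is FALSE (a lie) because Leo is a knave.
- Grace (knight) says "At least one of us is a knave" - this is TRUE because Leo and Jack are knaves.
- Wendy (knight) says "At least one of us is a knave" - this is TRUE because Leo and Jack are knaves.
- Jack (knave) says "Leo tells the truth" - this is FALSE (a lie) because Leo is a knave.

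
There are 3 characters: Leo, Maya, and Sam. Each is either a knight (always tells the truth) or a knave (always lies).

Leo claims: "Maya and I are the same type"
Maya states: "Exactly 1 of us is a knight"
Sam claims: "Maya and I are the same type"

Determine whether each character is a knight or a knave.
Leo is a knave.
Maya is a knight.
Sam is a knave.

Verification:
- Leo (knave) says "Maya and I are the same type" - this is FALSE (a lie) because Leo is a knave and Maya is a knight.
- Maya (knight) says "Exactly 1 of us is a knight" - this is TRUE because there are 1 knights.
- Sam (knave) says "Maya and I are the same type" - this is FALSE (a lie) because Sam is a knave and Maya is a knight.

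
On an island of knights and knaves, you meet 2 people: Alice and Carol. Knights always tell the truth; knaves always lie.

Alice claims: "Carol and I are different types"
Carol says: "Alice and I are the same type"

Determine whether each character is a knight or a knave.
Alice is a knight.
Carol is a knave.

Verification:
- Alice (knight) says "Carol and I are different types" - this is TRUE because Alice is a knight and Carol is a knave.
- Carol (knave) says "Alice and I are the same type" - this is FALSE (a lie) because Carol is a knave and Alice is a knight.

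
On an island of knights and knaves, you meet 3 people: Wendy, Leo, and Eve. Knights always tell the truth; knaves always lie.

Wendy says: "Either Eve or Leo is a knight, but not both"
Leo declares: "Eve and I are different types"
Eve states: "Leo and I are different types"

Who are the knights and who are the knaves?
Wendy is a knave.
Leo is a knave.
Eve is a knave.

Verification:
- Wendy (knave) says "Either Eve or Leo is a knight, but not both" - this is FALSE (a lie) because Eve is a knave and Leo is a knave.
- Leo (knave) says "Eve and I are different types" - this is FALSE (a lie) because Leo is a knave and Eve is a knave.
- Eve (knave) says "Leo and I are different types" - this is FALSE (a lie) because Eve is a knave and Leo is a knave.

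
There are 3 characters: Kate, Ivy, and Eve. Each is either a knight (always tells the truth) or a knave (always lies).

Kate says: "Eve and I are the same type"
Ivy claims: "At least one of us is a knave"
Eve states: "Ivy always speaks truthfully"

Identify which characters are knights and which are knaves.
Kate is a knave.
Ivy is a knight.
Eve is a knight.

Verification:
- Kate (knave) says "Eve and I are the same type" - this is FALSE (a lie) because Kate is a knave and Eve is a knight.
- Ivy (knight) says "At least one of us is a knave" - this is TRUE because Kate is a knave.
- Eve (knight) says "Ivy always speaks truthfully" - this is TRUE because Ivy is a knight.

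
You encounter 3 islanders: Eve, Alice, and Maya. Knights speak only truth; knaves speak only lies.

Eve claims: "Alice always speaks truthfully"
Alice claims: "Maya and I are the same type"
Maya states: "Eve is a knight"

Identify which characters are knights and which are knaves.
Eve is a knight.
Alice is a knight.
Maya is a knight.

Verification:
- Eve (knight) says "Alice always speaks truthfully" - this is TRUE because Alice is a knight.
- Alice (knight) says "Maya and I are the same type" - this is TRUE because Alice is a knight and Maya is a knight.
- Maya (knight) says "Eve is a knight" - this is TRUE because Eve is a knight.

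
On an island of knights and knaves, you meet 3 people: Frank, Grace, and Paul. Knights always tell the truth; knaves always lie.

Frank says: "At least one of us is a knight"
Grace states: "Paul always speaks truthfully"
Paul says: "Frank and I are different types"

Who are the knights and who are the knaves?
Frank is a knave.
Grace is a knave.
Paul is a knave.

Verification:
- Frank (knave) says "At least one of us is a knight" - this is FALSE (a lie) because no one is a knight.
- Grace (knave) says "Paul always speaks truthfully" - this is FALSE (a lie) because Paul is a knave.
- Paul (knave) says "Frank and I are different types" - this is FALSE (a lie) because Paul is a knave and Frank is a knave.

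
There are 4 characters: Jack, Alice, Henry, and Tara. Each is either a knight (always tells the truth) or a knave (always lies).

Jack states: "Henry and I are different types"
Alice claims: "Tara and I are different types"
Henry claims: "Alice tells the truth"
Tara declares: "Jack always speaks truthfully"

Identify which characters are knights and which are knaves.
Jack is a knave.
Alice is a knave.
Henry is a knave.
Tara is a knave.

Verification:
- Jack (knave) says "Henry and I are different types" - this is FALSE (a lie) because Jack is a knave and Henry is a knave.
- Alice (knave) says "Tara and I are different types" - this is FALSE (a lie) because Alice is a knave and Tara is a knave.
- Henry (knave) says "Alice tells the truth" - this is FALSE (a lie) because Alice is a knave.
- Tara (knave) says "Jack always speaks truthfully" - this is FALSE (a lie) because Jack is a knave.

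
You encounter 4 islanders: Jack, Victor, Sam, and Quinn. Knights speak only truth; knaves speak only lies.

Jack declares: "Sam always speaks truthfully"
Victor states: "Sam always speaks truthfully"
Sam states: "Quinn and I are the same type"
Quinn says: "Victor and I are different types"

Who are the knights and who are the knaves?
Jack is a knave.
Victor is a knave.
Sam is a knave.
Quinn is a knight.

Verification:
- Jack (knave) says "Sam always speaks truthfully" - this is FALSE (a lie) because Sam is a knave.
- Victor (knave) says "Sam always speaks truthfully" - this is FALSE (a lie) because Sam is a knave.
- Sam (knave) says "Quinn and I are the same type" - this is FALSE (a lie) because Sam is a knave and Quinn is a knight.
- Quinn (knight) says "Victor and I are different types" - this is TRUE because Quinn is a knight and Victor is a knave.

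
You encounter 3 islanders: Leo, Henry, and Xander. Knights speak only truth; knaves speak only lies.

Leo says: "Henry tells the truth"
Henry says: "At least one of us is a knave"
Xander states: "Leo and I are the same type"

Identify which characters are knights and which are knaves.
Leo is a knight.
Henry is a knight.
Xander is a knave.

Verification:
- Leo (knight) says "Henry tells the truth" - this is TRUE because Henry is a knight.
- Henry (knight) says "At least one of us is a knave" - this is TRUE because Xander is a knave.
- Xander (knave) says "Leo and I are the same type" - this is FALSE (a lie) because Xander is a knave and Leo is a knight.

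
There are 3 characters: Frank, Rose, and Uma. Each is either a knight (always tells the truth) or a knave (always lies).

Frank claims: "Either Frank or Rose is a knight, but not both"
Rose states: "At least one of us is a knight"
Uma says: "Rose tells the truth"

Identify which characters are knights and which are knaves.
Frank is a knave.
Rose is a knave.
Uma is a knave.

Verification:
- Frank (knave) says "Either Frank or Rose is a knight, but not both" - this is FALSE (a lie) because Frank is a knave and Rose is a knave.
- Rose (knave) says "At least one of us is a knight" - this is FALSE (a lie) because no one is a knight.
- Uma (knave) says "Rose tells the truth" - this is FALSE (a lie) because Rose is a knave.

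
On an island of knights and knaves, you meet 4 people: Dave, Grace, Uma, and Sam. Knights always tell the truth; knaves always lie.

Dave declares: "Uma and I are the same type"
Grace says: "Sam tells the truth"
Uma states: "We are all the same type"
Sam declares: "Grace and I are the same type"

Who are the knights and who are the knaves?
Dave is a knight.
Grace is a knight.
Uma is a knight.
Sam is a knight.

Verification:
- Dave (knight) says "Uma and I are the same type" - this is TRUE because Dave is a knight and Uma is a knight.
- Grace (knight) says "Sam tells the truth" - this is TRUE because Sam is a knight.
- Uma (knight) says "We are all the same type" - this is TRUE because Dave, Grace, Uma, and Sam are knights.
- Sam (knight) says "Grace and I are the same type" - this is TRUE because Sam is a knight and Grace is a knight.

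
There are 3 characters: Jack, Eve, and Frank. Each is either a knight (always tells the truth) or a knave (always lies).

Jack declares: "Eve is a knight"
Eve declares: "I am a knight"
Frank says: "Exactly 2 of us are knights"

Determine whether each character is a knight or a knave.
Jack is a knave.
Eve is a knave.
Frank is a knave.

Verification:
- Jack (knave) says "Eve is a knight" - this is FALSE (a lie) because Eve is a knave.
- Eve (knave) says "I am a knight" - this is FALSE (a lie) because Eve is a knave.
- Frank (knave) says "Exactly 2 of us are knights" - this is FALSE (a lie) because there are 0 knights.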